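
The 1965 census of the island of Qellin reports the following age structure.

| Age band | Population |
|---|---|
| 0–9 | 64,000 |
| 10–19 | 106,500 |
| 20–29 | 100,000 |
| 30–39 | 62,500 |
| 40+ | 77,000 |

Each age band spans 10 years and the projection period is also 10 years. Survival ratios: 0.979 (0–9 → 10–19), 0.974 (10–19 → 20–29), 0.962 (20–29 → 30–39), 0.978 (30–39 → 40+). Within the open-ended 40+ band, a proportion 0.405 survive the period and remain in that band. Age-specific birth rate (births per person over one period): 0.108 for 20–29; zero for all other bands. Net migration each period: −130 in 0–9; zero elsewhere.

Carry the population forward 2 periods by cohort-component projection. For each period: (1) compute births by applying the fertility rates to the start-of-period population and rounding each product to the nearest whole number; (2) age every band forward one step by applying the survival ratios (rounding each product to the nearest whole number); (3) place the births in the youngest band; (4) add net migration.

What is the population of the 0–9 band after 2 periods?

Call the bands 1 to 5, youngest first.
[period 1]
Births: 100000 × 0.108 = 10800
Band 2: 64000 × 0.979 = 62656
Band 3: 106500 × 0.974 = 103731
Band 4: 100000 × 0.962 = 96200
Band 5: 62500 × 0.978 + 77000 × 0.405 = 61125 + 31185 = 92310
Net migration: Band 1 − 130 → 10670
End of period: [10670, 62656, 103731, 96200, 92310]
[period 2]
Births: 103731 × 0.108 = 11203
Band 2: 10670 × 0.979 = 10446
Band 3: 62656 × 0.974 = 61027
Band 4: 103731 × 0.962 = 99789
Band 5: 96200 × 0.978 + 92310 × 0.405 = 94084 + 37386 = 131470
Net migration: Band 1 − 130 → 11073
End of period: [11073, 10446, 61027, 99789, 131470]

11073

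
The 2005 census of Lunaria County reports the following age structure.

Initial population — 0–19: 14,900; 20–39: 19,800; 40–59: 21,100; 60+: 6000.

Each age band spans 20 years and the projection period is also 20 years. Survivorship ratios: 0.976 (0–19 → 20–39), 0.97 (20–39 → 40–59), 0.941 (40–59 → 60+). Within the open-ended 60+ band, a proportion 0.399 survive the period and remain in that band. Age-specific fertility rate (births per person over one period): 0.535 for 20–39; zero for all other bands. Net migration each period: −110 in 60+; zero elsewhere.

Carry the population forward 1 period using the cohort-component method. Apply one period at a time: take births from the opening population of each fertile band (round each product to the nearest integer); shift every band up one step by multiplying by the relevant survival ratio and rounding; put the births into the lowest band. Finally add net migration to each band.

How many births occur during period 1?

10593

Period 1.
Births: 19800 × 0.535 = 10593
20–39: 14900 × 0.976 = 14542
40–59: 19800 × 0.97 = 19206
60+: 21100 × 0.941 + 6000 × 0.399 = 19855 + 2394 = 22249
Net migration: 60+ − 110 → 22139
→ [10593, 14542, 19206, 22139]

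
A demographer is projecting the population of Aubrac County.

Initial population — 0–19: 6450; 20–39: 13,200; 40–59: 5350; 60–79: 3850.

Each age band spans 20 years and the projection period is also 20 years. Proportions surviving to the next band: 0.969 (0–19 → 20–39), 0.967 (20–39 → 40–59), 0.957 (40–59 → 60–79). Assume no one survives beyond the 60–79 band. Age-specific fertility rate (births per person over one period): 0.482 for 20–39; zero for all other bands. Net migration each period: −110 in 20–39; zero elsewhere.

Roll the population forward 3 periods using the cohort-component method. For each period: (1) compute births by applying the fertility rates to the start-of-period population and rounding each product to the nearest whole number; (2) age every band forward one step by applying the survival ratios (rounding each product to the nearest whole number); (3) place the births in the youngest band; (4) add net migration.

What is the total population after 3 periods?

17213

Call the bands 1 to 4, youngest first.
Period 1.
Births: 13200 × 0.482 = 6362
Band 2: 6450 × 0.969 = 6250
Band 3: 13200 × 0.967 = 12764
Band 4: 5350 × 0.957 = 5120
Net migration: Band 2 − 110 → 6140
Population now: 0–19=6362, 20–39=6140, 40–59=12764, 60–79=5120
Period 2.
Births: 6140 × 0.482 = 2959
Band 2: 6362 × 0.969 = 6165
Band 3: 6140 × 0.967 = 5937
Band 4: 12764 × 0.957 = 12215
Net migration: Band 2 − 110 → 6055
Population now: 0–19=2959, 20–39=6055, 40–59=5937, 60–79=12215
Period 3.
Births: 6055 × 0.482 = 2919
Band 2: 2959 × 0.969 = 2867
Band 3: 6055 × 0.967 = 5855
Band 4: 5937 × 0.957 = 5682
Net migration: Band 2 − 110 → 2757
Population now: 0–19=2919, 20–39=2757, 40–59=5855, 60–79=5682
Total after period 3: 2919 + 2757 + 5855 + 5682 = 17213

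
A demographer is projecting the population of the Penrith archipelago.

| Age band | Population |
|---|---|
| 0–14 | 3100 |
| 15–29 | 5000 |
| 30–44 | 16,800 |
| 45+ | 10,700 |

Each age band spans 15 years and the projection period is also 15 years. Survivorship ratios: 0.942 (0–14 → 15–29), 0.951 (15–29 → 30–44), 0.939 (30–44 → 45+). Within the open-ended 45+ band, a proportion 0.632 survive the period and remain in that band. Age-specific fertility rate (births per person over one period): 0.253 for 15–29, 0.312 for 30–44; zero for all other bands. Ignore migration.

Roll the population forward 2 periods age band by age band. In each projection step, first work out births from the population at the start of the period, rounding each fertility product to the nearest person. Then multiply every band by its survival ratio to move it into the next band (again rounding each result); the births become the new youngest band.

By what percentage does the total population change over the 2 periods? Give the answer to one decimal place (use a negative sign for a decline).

-16.2

Period 1.
Births: 5000 × 0.253 = 1265  |  16800 × 0.312 = 5242 → total 6507
15–29: 3100 × 0.942 = 2920
30–44: 5000 × 0.951 = 4755
45+: 16800 × 0.939 + 10700 × 0.632 = 15775 + 6762 = 22537
→ [6507, 2920, 4755, 22537]
Period 2.
Births: 2920 × 0.253 = 739  |  4755 × 0.312 = 1484 → total 2223
15–29: 6507 × 0.942 = 6130
30–44: 2920 × 0.951 = 2777
45+: 4755 × 0.939 + 22537 × 0.632 = 4465 + 14243 = 18708
→ [2223, 6130, 2777, 18708]
Total: 35600 → 29838; change = -5762; percentage change = -16.2%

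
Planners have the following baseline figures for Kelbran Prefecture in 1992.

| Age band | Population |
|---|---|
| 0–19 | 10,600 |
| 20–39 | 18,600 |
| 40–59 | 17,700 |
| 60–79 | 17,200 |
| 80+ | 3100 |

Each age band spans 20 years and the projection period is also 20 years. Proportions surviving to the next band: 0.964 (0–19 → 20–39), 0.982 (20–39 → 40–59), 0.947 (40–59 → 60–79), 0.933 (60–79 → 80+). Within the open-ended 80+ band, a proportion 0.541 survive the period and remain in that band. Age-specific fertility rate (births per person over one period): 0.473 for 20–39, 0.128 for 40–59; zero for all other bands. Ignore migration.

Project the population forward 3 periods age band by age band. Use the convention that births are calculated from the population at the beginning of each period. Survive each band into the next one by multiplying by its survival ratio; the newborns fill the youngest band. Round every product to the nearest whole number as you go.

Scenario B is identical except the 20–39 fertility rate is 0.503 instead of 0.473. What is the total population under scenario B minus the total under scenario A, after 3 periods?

1415

Call the groups 1 to 5, youngest first.
After projecting period 1:
Births: 18600 × 0.473 = 8798, 17700 × 0.128 = 2266 → total 11064
Group 2: 10600 × 0.964 = 10218
Group 3: 18600 × 0.982 = 18265
Group 4: 17700 × 0.947 = 16762
Group 5: 17200 × 0.933 + 3100 × 0.541 = 16048 + 1677 = 17725
Giving 11064 / 10218 / 18265 / 16762 / 17725.
After projecting period 2:
Births: 10218 × 0.473 = 4833, 18265 × 0.128 = 2338 → total 7171
Group 2: 11064 × 0.964 = 10666
Group 3: 10218 × 0.982 = 10034
Group 4: 18265 × 0.947 = 17297
Group 5: 16762 × 0.933 + 17725 × 0.541 = 15639 + 9589 = 25228
Giving 7171 / 10666 / 10034 / 17297 / 25228.
After projecting period 3:
Births: 10666 × 0.473 = 5045, 10034 × 0.128 = 1284 → total 6329
Group 2: 7171 × 0.964 = 6913
Group 3: 10666 × 0.982 = 10474
Group 4: 10034 × 0.947 = 9502
Group 5: 17297 × 0.933 + 25228 × 0.541 = 16138 + 13648 = 29786
Giving 6329 / 6913 / 10474 / 9502 / 29786.
Scenario A total after 3 periods: 63004
Scenario B projection —
After projecting period 1:
Births: 18600 × 0.503 = 9356, 17700 × 0.128 = 2266 → total 11622
Group 2: 10600 × 0.964 = 10218
Group 3: 18600 × 0.982 = 18265
Group 4: 17700 × 0.947 = 16762
Group 5: 17200 × 0.933 + 3100 × 0.541 = 16048 + 1677 = 17725
Giving 11622 / 10218 / 18265 / 16762 / 17725.
After projecting period 2:
Births: 10218 × 0.503 = 5140, 18265 × 0.128 = 2338 → total 7478
Group 2: 11622 × 0.964 = 11204
Group 3: 10218 × 0.982 = 10034
Group 4: 18265 × 0.947 = 17297
Group 5: 16762 × 0.933 + 17725 × 0.541 = 15639 + 9589 = 25228
Giving 7478 / 11204 / 10034 / 17297 / 25228.
After projecting period 3:
Births: 11204 × 0.503 = 5636, 10034 × 0.128 = 1284 → total 6920
Group 2: 7478 × 0.964 = 7209
Group 3: 11204 × 0.982 = 11002
Group 4: 10034 × 0.947 = 9502
Group 5: 17297 × 0.933 + 25228 × 0.541 = 16138 + 13648 = 29786
Giving 6920 / 7209 / 11002 / 9502 / 29786.
Scenario B total after 3 periods: 64419
Difference B − A = 64419 − 63004 = 1415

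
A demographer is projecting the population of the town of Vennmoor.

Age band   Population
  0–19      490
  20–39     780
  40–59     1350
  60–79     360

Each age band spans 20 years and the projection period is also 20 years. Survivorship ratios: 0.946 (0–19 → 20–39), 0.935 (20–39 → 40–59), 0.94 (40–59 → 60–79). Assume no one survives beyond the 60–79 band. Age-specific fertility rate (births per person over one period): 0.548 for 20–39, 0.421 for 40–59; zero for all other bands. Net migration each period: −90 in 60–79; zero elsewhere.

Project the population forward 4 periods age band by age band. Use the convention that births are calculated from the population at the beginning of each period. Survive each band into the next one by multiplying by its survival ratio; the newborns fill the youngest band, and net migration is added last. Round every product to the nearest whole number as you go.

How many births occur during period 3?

699

Call the bands 1 to 4, youngest first.
[period 1]
Births: 780 × 0.548 = 427  |  1350 × 0.421 = 568 → total 995
Band 2: 490 × 0.946 = 464
Band 3: 780 × 0.935 = 729
Band 4: 1350 × 0.94 = 1269
Net migration: Band 4 − 90 → 1179
Population now: 0–19=995, 20–39=464, 40–59=729, 60–79=1179
[period 2]
Births: 464 × 0.548 = 254  |  729 × 0.421 = 307 → total 561
Band 2: 995 × 0.946 = 941
Band 3: 464 × 0.935 = 434
Band 4: 729 × 0.94 = 685
Net migration: Band 4 − 90 → 595
Population now: 0–19=561, 20–39=941, 40–59=434, 60–79=595
[period 3]
Births: 941 × 0.548 = 516  |  434 × 0.421 = 183 → total 699
Band 2: 561 × 0.946 = 531
Band 3: 941 × 0.935 = 880
Band 4: 434 × 0.94 = 408
Net migration: Band 4 − 90 → 318
Population now: 0–19=699, 20–39=531, 40–59=880, 60–79=318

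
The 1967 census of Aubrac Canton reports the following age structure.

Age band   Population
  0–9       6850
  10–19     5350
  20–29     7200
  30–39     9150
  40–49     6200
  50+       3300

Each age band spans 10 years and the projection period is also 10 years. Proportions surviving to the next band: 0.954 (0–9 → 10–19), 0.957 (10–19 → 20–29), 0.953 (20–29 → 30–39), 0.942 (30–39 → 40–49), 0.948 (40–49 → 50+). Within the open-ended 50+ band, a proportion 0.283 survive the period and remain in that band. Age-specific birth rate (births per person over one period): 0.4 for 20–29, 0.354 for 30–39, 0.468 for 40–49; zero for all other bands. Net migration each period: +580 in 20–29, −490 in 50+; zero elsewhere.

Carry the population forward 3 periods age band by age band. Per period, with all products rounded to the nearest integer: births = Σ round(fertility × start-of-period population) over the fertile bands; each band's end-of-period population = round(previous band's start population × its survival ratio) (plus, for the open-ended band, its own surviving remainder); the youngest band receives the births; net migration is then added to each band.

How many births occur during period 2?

8743

Period 1.
Births: 7200 * 0.4 = 2880  |  9150 * 0.354 = 3239  |  6200 * 0.468 = 2902 ⇒ total 9021
10–19: 6850 * 0.954 = 6535
20–29: 5350 * 0.957 = 5120
30–39: 7200 * 0.953 = 6862
40–49: 9150 * 0.942 = 8619
50+: 6200 * 0.948 + 3300 * 0.283 = 5878 + 934 = 6812
Net migration: 20–29 + 580 → 5700; 50+ − 490 → 6322
Population now: 0–9=9021, 10–19=6535, 20–29=5700, 30–39=6862, 40–49=8619, 50+=6322
Period 2.
Births: 5700 * 0.4 = 2280  |  6862 * 0.354 = 2429  |  8619 * 0.468 = 4034 ⇒ total 8743
10–19: 9021 * 0.954 = 8606
20–29: 6535 * 0.957 = 6254
30–39: 5700 * 0.953 = 5432
40–49: 6862 * 0.942 = 6464
50+: 8619 * 0.948 + 6322 * 0.283 = 8171 + 1789 = 9960
Net migration: 20–29 + 580 → 6834; 50+ − 490 → 9470
Population now: 0–9=8743, 10–19=8606, 20–29=6834, 30–39=5432, 40–49=6464, 50+=9470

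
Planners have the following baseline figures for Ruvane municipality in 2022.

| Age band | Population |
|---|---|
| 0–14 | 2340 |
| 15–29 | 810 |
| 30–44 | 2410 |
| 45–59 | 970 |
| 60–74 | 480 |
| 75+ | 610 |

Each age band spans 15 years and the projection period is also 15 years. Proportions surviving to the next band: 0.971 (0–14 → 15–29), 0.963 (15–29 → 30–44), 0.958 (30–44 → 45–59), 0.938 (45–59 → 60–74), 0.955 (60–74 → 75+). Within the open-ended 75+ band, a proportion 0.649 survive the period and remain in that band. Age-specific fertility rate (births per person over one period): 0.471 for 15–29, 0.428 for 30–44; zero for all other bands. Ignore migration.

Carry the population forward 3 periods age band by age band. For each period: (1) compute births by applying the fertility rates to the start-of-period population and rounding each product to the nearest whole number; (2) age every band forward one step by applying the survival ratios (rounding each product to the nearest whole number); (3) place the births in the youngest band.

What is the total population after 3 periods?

10056

[period 1]
Births: 810 × 0.471 = 382, 2410 × 0.428 = 1031 ⇒ total 1413
15–29: 2340 × 0.971 = 2272
30–44: 810 × 0.963 = 780
45–59: 2410 × 0.958 = 2309
60–74: 970 × 0.938 = 910
75+: 480 × 0.955 + 610 × 0.649 = 458 + 396 = 854
Population now: 0–14=1413, 15–29=2272, 30–44=780, 45–59=2309, 60–74=910, 75+=854
[period 2]
Births: 2272 × 0.471 = 1070, 780 × 0.428 = 334 ⇒ total 1404
15–29: 1413 × 0.971 = 1372
30–44: 2272 × 0.963 = 2188
45–59: 780 × 0.958 = 747
60–74: 2309 × 0.938 = 2166
75+: 910 × 0.955 + 854 × 0.649 = 869 + 554 = 1423
Population now: 0–14=1404, 15–29=1372, 30–44=2188, 45–59=747, 60–74=2166, 75+=1423
[period 3]
Births: 1372 × 0.471 = 646, 2188 × 0.428 = 936 ⇒ total 1582
15–29: 1404 × 0.971 = 1363
30–44: 1372 × 0.963 = 1321
45–59: 2188 × 0.958 = 2096
60–74: 747 × 0.938 = 701
75+: 2166 × 0.955 + 1423 × 0.649 = 2069 + 924 = 2993
Population now: 0–14=1582, 15–29=1363, 30–44=1321, 45–59=2096, 60–74=701, 75+=2993
Total after period 3: 1582 + 1363 + 1321 + 2096 + 701 + 2993 = 10056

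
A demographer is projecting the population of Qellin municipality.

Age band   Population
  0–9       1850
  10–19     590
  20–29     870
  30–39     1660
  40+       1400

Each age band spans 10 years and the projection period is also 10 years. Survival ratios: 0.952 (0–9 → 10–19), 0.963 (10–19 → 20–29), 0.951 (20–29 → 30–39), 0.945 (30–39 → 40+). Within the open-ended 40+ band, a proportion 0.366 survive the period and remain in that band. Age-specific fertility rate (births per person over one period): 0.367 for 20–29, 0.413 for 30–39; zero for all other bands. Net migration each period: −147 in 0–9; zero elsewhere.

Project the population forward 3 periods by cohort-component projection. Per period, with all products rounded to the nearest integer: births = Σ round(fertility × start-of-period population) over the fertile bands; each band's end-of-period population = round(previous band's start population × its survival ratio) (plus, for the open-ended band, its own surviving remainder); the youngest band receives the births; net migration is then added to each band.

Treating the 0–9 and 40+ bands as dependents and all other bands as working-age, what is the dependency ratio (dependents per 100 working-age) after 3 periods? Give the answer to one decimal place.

Let group 1 be 0–9 through group 5 = 40+.
After projecting period 1:
Births: 870 × 0.367 = 319, 1660 × 0.413 = 686 → total 1005
Group 2: 1850 × 0.952 = 1761
Group 3: 590 × 0.963 = 568
Group 4: 870 × 0.951 = 827
Group 5: 1660 × 0.945 + 1400 × 0.366 = 1569 + 512 = 2081
Net migration: Group 1 − 147 → 858
End of period: [858, 1761, 568, 827, 2081]
After projecting period 2:
Births: 568 × 0.367 = 208, 827 × 0.413 = 342 → total 550
Group 2: 858 × 0.952 = 817
Group 3: 1761 × 0.963 = 1696
Group 4: 568 × 0.951 = 540
Group 5: 827 × 0.945 + 2081 × 0.366 = 782 + 762 = 1544
Net migration: Group 1 − 147 → 403
End of period: [403, 817, 1696, 540, 1544]
After projecting period 3:
Births: 1696 × 0.367 = 622, 540 × 0.413 = 223 → total 845
Group 2: 403 × 0.952 = 384
Group 3: 817 × 0.963 = 787
Group 4: 1696 × 0.951 = 1613
Group 5: 540 × 0.945 + 1544 × 0.366 = 510 + 565 = 1075
Net migration: Group 1 − 147 → 698
End of period: [698, 384, 787, 1613, 1075]
Dependents (band 0–9 + band 40+) = 698 + 1075 = 1773; working-age = 2784; ratio = 1773/2784 × 100 = 63.7

63.7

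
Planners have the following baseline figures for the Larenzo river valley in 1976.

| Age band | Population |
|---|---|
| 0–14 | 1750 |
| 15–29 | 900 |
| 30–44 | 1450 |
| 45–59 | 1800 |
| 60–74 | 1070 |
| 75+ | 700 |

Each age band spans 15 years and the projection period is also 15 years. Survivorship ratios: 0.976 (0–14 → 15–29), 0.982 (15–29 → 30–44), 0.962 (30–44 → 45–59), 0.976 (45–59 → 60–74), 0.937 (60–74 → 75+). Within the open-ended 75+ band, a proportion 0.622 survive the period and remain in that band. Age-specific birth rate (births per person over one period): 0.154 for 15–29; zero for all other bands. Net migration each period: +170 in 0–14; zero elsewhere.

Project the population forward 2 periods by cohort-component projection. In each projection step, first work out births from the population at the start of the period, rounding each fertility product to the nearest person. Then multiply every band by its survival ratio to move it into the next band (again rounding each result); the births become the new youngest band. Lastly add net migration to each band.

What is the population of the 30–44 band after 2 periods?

1677

[period 1]
Births: 900 * 0.154 = 139
15–29: 1750 * 0.976 = 1708
30–44: 900 * 0.982 = 884
45–59: 1450 * 0.962 = 1395
60–74: 1800 * 0.976 = 1757
75+: 1070 * 0.937 + 700 * 0.622 = 1003 + 435 = 1438
Net migration: 0–14 + 170 → 309
End of period: [309, 1708, 884, 1395, 1757, 1438]
[period 2]
Births: 1708 * 0.154 = 263
15–29: 309 * 0.976 = 302
30–44: 1708 * 0.982 = 1677
45–59: 884 * 0.962 = 850
60–74: 1395 * 0.976 = 1362
75+: 1757 * 0.937 + 1438 * 0.622 = 1646 + 894 = 2540
Net migration: 0–14 + 170 → 433
End of period: [433, 302, 1677, 850, 1362, 2540]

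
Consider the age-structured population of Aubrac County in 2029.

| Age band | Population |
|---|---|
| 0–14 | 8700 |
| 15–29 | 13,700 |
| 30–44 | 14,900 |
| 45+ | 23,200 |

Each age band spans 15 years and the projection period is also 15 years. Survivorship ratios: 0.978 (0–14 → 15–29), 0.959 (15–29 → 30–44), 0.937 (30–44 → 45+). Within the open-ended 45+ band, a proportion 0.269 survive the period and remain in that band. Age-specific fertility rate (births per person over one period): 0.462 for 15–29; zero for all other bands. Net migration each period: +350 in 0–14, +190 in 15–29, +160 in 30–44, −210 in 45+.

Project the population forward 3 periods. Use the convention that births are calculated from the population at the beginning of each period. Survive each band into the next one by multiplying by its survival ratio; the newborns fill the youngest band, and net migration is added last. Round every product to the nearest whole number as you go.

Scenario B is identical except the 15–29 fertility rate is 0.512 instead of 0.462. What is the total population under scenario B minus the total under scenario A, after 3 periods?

Let band 1 be 0–14 through band 4 = 45+.
[period 1]
Births: 13700 * 0.462 = 6329
Band 2: 8700 * 0.978 = 8509
Band 3: 13700 * 0.959 = 13138
Band 4: 14900 * 0.937 + 23200 * 0.269 = 13961 + 6241 = 20202
Net migration: Band 1 + 350 → 6679; Band 2 + 190 → 8699; Band 3 + 160 → 13298; Band 4 − 210 → 19992
→ [6679, 8699, 13298, 19992]
[period 2]
Births: 8699 * 0.462 = 4019
Band 2: 6679 * 0.978 = 6532
Band 3: 8699 * 0.959 = 8342
Band 4: 13298 * 0.937 + 19992 * 0.269 = 12460 + 5378 = 17838
Net migration: Band 1 + 350 → 4369; Band 2 + 190 → 6722; Band 3 + 160 → 8502; Band 4 − 210 → 17628
→ [4369, 6722, 8502, 17628]
[period 3]
Births: 6722 * 0.462 = 3106
Band 2: 4369 * 0.978 = 4273
Band 3: 6722 * 0.959 = 6446
Band 4: 8502 * 0.937 + 17628 * 0.269 = 7966 + 4742 = 12708
Net migration: Band 1 + 350 → 3456; Band 2 + 190 → 4463; Band 3 + 160 → 6606; Band 4 − 210 → 12498
→ [3456, 4463, 6606, 12498]
Scenario A total after 3 periods: 27023
Scenario B projection —
[period 1]
Births: 13700 * 0.512 = 7014
Band 2: 8700 * 0.978 = 8509
Band 3: 13700 * 0.959 = 13138
Band 4: 14900 * 0.937 + 23200 * 0.269 = 13961 + 6241 = 20202
Net migration: Band 1 + 350 → 7364; Band 2 + 190 → 8699; Band 3 + 160 → 13298; Band 4 − 210 → 19992
→ [7364, 8699, 13298, 19992]
[period 2]
Births: 8699 * 0.512 = 4454
Band 2: 7364 * 0.978 = 7202
Band 3: 8699 * 0.959 = 8342
Band 4: 13298 * 0.937 + 19992 * 0.269 = 12460 + 5378 = 17838
Net migration: Band 1 + 350 → 4804; Band 2 + 190 → 7392; Band 3 + 160 → 8502; Band 4 − 210 → 17628
→ [4804, 7392, 8502, 17628]
[period 3]
Births: 7392 * 0.512 = 3785
Band 2: 4804 * 0.978 = 4698
Band 3: 7392 * 0.959 = 7089
Band 4: 8502 * 0.937 + 17628 * 0.269 = 7966 + 4742 = 12708
Net migration: Band 1 + 350 → 4135; Band 2 + 190 → 4888; Band 3 + 160 → 7249; Band 4 − 210 → 12498
→ [4135, 4888, 7249, 12498]
Scenario B total after 3 periods: 28770
Difference B − A = 28770 − 27023 = 1747

1747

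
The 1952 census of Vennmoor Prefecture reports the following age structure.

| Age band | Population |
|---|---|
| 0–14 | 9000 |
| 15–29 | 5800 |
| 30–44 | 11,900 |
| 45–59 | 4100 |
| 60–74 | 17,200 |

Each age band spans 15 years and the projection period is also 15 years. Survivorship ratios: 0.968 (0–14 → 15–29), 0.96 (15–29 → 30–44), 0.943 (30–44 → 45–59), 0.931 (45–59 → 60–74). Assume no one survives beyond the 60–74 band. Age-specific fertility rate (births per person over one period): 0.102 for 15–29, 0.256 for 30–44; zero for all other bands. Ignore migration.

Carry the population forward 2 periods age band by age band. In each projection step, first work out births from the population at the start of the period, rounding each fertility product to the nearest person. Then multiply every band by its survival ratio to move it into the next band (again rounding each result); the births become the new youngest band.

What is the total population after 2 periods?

29899

Numbering the groups 1..5 from youngest to oldest:
— Period 1 —
Births: 5800 * 0.102 = 592  |  11900 * 0.256 = 3046 — total 3638
Group 2: 9000 * 0.968 = 8712
Group 3: 5800 * 0.96 = 5568
Group 4: 11900 * 0.943 = 11222
Group 5: 4100 * 0.931 = 3817
Giving 3638 / 8712 / 5568 / 11222 / 3817.
— Period 2 —
Births: 8712 * 0.102 = 889  |  5568 * 0.256 = 1425 — total 2314
Group 2: 3638 * 0.968 = 3522
Group 3: 8712 * 0.96 = 8364
Group 4: 5568 * 0.943 = 5251
Group 5: 11222 * 0.931 = 10448
Giving 2314 / 3522 / 8364 / 5251 / 10448.
Total after period 2: 2314 + 3522 + 8364 + 5251 + 10448 = 29899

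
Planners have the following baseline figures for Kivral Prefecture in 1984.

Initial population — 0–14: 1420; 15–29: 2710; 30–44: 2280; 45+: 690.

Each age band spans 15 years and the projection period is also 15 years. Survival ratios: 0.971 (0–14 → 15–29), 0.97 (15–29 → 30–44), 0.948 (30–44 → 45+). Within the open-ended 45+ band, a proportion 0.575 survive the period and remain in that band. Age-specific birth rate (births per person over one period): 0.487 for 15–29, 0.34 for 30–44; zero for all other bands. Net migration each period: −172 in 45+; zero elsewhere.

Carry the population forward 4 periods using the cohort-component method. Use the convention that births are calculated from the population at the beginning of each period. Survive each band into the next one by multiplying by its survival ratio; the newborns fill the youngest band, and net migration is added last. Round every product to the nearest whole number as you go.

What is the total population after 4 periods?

7840

Let band 1 be 0–14 through band 4 = 45+.
— Period 1 —
Births: 2710 × 0.487 = 1320 ; 2280 × 0.34 = 775 ⇒ total 2095
Band 2: 1420 × 0.971 = 1379
Band 3: 2710 × 0.97 = 2629
Band 4: 2280 × 0.948 + 690 × 0.575 = 2161 + 397 = 2558
Net migration: Band 4 − 172 → 2386
→ [2095, 1379, 2629, 2386]
— Period 2 —
Births: 1379 × 0.487 = 672 ; 2629 × 0.34 = 894 ⇒ total 1566
Band 2: 2095 × 0.971 = 2034
Band 3: 1379 × 0.97 = 1338
Band 4: 2629 × 0.948 + 2386 × 0.575 = 2492 + 1372 = 3864
Net migration: Band 4 − 172 → 3692
→ [1566, 2034, 1338, 3692]
— Period 3 —
Births: 2034 × 0.487 = 991 ; 1338 × 0.34 = 455 ⇒ total 1446
Band 2: 1566 × 0.971 = 1521
Band 3: 2034 × 0.97 = 1973
Band 4: 1338 × 0.948 + 3692 × 0.575 = 1268 + 2123 = 3391
Net migration: Band 4 − 172 → 3219
→ [1446, 1521, 1973, 3219]
— Period 4 —
Births: 1521 × 0.487 = 741 ; 1973 × 0.34 = 671 ⇒ total 1412
Band 2: 1446 × 0.971 = 1404
Band 3: 1521 × 0.97 = 1475
Band 4: 1973 × 0.948 + 3219 × 0.575 = 1870 + 1851 = 3721
Net migration: Band 4 − 172 → 3549
→ [1412, 1404, 1475, 3549]
Total after period 4: 1412 + 1404 + 1475 + 3549 = 7840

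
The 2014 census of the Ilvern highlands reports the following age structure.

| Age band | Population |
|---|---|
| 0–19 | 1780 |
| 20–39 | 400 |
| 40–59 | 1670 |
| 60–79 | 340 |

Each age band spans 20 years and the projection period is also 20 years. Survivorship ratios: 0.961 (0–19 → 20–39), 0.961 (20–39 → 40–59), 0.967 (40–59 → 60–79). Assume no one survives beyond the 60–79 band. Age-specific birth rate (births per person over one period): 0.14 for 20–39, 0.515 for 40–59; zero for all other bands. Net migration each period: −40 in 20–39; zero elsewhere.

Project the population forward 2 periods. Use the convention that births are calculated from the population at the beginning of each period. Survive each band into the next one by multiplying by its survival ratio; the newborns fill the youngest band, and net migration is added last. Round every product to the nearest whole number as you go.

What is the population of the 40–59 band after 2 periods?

Let group 1 be 0–19 through group 4 = 60–79.
After projecting period 1:
Births: 400 * 0.14 = 56, 1670 * 0.515 = 860 — total 916
Group 2: 1780 * 0.961 = 1711
Group 3: 400 * 0.961 = 384
Group 4: 1670 * 0.967 = 1615
Net migration: Group 2 − 40 → 1671
End of period: [916, 1671, 384, 1615]
After projecting period 2:
Births: 1671 * 0.14 = 234, 384 * 0.515 = 198 — total 432
Group 2: 916 * 0.961 = 880
Group 3: 1671 * 0.961 = 1606
Group 4: 384 * 0.967 = 371
Net migration: Group 2 − 40 → 840
End of period: [432, 840, 1606, 371]

1606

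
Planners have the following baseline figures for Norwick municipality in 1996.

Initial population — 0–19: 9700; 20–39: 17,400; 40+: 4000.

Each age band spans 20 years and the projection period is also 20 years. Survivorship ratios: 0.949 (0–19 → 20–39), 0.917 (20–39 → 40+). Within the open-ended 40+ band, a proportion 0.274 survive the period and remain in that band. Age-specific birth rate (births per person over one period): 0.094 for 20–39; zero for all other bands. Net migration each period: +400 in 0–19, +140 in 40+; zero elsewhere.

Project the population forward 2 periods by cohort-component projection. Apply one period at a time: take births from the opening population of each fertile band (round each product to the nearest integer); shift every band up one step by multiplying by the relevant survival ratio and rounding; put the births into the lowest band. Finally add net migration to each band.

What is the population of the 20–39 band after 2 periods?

— Period 1 —
Births: 17400 × 0.094 = 1636
20–39: 9700 × 0.949 = 9205
40+: 17400 × 0.917 + 4000 × 0.274 = 15956 + 1096 = 17052
Net migration: 0–19 + 400 → 2036; 40+ + 140 → 17192
End of period: [2036, 9205, 17192]
— Period 2 —
Births: 9205 × 0.094 = 865
20–39: 2036 × 0.949 = 1932
40+: 9205 × 0.917 + 17192 × 0.274 = 8441 + 4711 = 13152
Net migration: 0–19 + 400 → 1265; 40+ + 140 → 13292
End of period: [1265, 1932, 13292]

1932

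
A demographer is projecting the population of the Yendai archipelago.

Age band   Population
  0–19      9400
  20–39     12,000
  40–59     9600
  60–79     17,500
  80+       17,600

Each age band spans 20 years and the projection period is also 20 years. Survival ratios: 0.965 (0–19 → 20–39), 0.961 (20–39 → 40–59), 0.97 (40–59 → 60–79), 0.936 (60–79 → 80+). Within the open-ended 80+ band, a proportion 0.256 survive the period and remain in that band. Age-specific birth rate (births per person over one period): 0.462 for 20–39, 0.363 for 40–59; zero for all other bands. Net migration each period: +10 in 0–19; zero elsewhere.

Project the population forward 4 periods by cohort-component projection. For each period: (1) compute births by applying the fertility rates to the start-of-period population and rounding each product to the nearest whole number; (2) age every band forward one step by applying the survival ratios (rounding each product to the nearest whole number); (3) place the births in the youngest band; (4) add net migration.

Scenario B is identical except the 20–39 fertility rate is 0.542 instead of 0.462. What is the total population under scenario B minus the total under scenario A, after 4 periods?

[period 1]
Births: 12000 × 0.462 = 5544, 9600 × 0.363 = 3485 → total 9029
20–39: 9400 × 0.965 = 9071
40–59: 12000 × 0.961 = 11532
60–79: 9600 × 0.97 = 9312
80+: 17500 × 0.936 + 17600 × 0.256 = 16380 + 4506 = 20886
Net migration: 0–19 + 10 → 9039
Giving 9039 / 9071 / 11532 / 9312 / 20886.
[period 2]
Births: 9071 × 0.462 = 4191, 11532 × 0.363 = 4186 → total 8377
20–39: 9039 × 0.965 = 8723
40–59: 9071 × 0.961 = 8717
60–79: 11532 × 0.97 = 11186
80+: 9312 × 0.936 + 20886 × 0.256 = 8716 + 5347 = 14063
Net migration: 0–19 + 10 → 8387
Giving 8387 / 8723 / 8717 / 11186 / 14063.
[period 3]
Births: 8723 × 0.462 = 4030, 8717 × 0.363 = 3164 → total 7194
20–39: 8387 × 0.965 = 8093
40–59: 8723 × 0.961 = 8383
60–79: 8717 × 0.97 = 8455
80+: 11186 × 0.936 + 14063 × 0.256 = 10470 + 3600 = 14070
Net migration: 0–19 + 10 → 7204
Giving 7204 / 8093 / 8383 / 8455 / 14070.
[period 4]
Births: 8093 × 0.462 = 3739, 8383 × 0.363 = 3043 → total 6782
20–39: 7204 × 0.965 = 6952
40–59: 8093 × 0.961 = 7777
60–79: 8383 × 0.97 = 8132
80+: 8455 × 0.936 + 14070 × 0.256 = 7914 + 3602 = 11516
Net migration: 0–19 + 10 → 6792
Giving 6792 / 6952 / 7777 / 8132 / 11516.
Scenario A total after 4 periods: 41169
Scenario B projection —
[period 1]
Births: 12000 × 0.542 = 6504, 9600 × 0.363 = 3485 → total 9989
20–39: 9400 × 0.965 = 9071
40–59: 12000 × 0.961 = 11532
60–79: 9600 × 0.97 = 9312
80+: 17500 × 0.936 + 17600 × 0.256 = 16380 + 4506 = 20886
Net migration: 0–19 + 10 → 9999
Giving 9999 / 9071 / 11532 / 9312 / 20886.
[period 2]
Births: 9071 × 0.542 = 4916, 11532 × 0.363 = 4186 → total 9102
20–39: 9999 × 0.965 = 9649
40–59: 9071 × 0.961 = 8717
60–79: 11532 × 0.97 = 11186
80+: 9312 × 0.936 + 20886 × 0.256 = 8716 + 5347 = 14063
Net migration: 0–19 + 10 → 9112
Giving 9112 / 9649 / 8717 / 11186 / 14063.
[period 3]
Births: 9649 × 0.542 = 5230, 8717 × 0.363 = 3164 → total 8394
20–39: 9112 × 0.965 = 8793
40–59: 9649 × 0.961 = 9273
60–79: 8717 × 0.97 = 8455
80+: 11186 × 0.936 + 14063 × 0.256 = 10470 + 3600 = 14070
Net migration: 0–19 + 10 → 8404
Giving 8404 / 8793 / 9273 / 8455 / 14070.
[period 4]
Births: 8793 × 0.542 = 4766, 9273 × 0.363 = 3366 → total 8132
20–39: 8404 × 0.965 = 8110
40–59: 8793 × 0.961 = 8450
60–79: 9273 × 0.97 = 8995
80+: 8455 × 0.936 + 14070 × 0.256 = 7914 + 3602 = 11516
Net migration: 0–19 + 10 → 8142
Giving 8142 / 8110 / 8450 / 8995 / 11516.
Scenario B total after 4 periods: 45213
Difference B − A = 45213 − 41169 = 4044

4044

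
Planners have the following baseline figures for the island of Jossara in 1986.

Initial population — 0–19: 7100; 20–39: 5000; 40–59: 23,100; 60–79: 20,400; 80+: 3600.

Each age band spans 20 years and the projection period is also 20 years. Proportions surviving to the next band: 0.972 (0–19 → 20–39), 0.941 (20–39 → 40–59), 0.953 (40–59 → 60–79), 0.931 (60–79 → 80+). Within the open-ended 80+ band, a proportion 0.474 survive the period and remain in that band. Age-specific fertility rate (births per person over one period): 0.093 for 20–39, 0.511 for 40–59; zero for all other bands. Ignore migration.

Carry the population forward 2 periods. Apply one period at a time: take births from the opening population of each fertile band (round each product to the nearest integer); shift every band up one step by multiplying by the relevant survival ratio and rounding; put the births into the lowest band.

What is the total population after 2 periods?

(Bands numbered youngest = 1 to oldest = 5.)
— Period 1 —
Births: 5000 * 0.093 = 465  |  23100 * 0.511 = 11804 — total 12269
Band 2: 7100 * 0.972 = 6901
Band 3: 5000 * 0.941 = 4705
Band 4: 23100 * 0.953 = 22014
Band 5: 20400 * 0.931 + 3600 * 0.474 = 18992 + 1706 = 20698
End of period: [12269, 6901, 4705, 22014, 20698]
— Period 2 —
Births: 6901 * 0.093 = 642  |  4705 * 0.511 = 2404 — total 3046
Band 2: 12269 * 0.972 = 11925
Band 3: 6901 * 0.941 = 6494
Band 4: 4705 * 0.953 = 4484
Band 5: 22014 * 0.931 + 20698 * 0.474 = 20495 + 9811 = 30306
End of period: [3046, 11925, 6494, 4484, 30306]
Total after period 2: 3046 + 11925 + 6494 + 4484 + 30306 = 56255

56255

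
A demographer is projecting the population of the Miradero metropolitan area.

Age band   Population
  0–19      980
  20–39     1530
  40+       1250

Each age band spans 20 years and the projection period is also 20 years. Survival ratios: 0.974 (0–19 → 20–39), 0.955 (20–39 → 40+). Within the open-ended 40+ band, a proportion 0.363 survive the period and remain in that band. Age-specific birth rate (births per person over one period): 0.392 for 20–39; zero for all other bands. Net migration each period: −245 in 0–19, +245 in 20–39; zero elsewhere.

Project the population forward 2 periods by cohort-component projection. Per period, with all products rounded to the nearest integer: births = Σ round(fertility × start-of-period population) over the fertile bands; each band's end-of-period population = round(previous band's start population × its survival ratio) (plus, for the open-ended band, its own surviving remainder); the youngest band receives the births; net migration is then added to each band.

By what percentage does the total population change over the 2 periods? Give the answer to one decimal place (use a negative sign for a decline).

-29.3

[period 1]
Births: 1530 * 0.392 = 600
20–39: 980 * 0.974 = 955
40+: 1530 * 0.955 + 1250 * 0.363 = 1461 + 454 = 1915
Net migration: 0–19 − 245 → 355; 20–39 + 245 → 1200
Population now: 0–19=355, 20–39=1200, 40+=1915
[period 2]
Births: 1200 * 0.392 = 470
20–39: 355 * 0.974 = 346
40+: 1200 * 0.955 + 1915 * 0.363 = 1146 + 695 = 1841
Net migration: 0–19 − 245 → 225; 20–39 + 245 → 591
Population now: 0–19=225, 20–39=591, 40+=1841
Total: 3760 → 2657; change = -1103; percentage change = -29.3%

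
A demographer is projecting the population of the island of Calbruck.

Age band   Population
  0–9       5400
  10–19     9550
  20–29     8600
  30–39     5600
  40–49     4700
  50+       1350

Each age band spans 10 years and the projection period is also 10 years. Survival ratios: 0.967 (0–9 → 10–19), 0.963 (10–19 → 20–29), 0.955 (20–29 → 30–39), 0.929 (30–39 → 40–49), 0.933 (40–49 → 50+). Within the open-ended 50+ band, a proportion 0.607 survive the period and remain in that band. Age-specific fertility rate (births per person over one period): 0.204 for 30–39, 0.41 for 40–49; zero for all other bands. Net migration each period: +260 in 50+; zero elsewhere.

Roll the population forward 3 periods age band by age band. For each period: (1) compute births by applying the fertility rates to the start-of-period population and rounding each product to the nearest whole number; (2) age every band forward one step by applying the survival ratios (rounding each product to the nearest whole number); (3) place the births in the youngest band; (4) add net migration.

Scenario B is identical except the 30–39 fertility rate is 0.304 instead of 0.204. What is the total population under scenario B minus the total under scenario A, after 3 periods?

Period 1:
Births: 5600 × 0.204 = 1142 ; 4700 × 0.41 = 1927 → total 3069
10–19: 5400 × 0.967 = 5222
20–29: 9550 × 0.963 = 9197
30–39: 8600 × 0.955 = 8213
40–49: 5600 × 0.929 = 5202
50+: 4700 × 0.933 + 1350 × 0.607 = 4385 + 819 = 5204
Net migration: 50+ + 260 → 5464
Population now: 0–9=3069, 10–19=5222, 20–29=9197, 30–39=8213, 40–49=5202, 50+=5464
Period 2:
Births: 8213 × 0.204 = 1675 ; 5202 × 0.41 = 2133 → total 3808
10–19: 3069 × 0.967 = 2968
20–29: 5222 × 0.963 = 5029
30–39: 9197 × 0.955 = 8783
40–49: 8213 × 0.929 = 7630
50+: 5202 × 0.933 + 5464 × 0.607 = 4853 + 3317 = 8170
Net migration: 50+ + 260 → 8430
Population now: 0–9=3808, 10–19=2968, 20–29=5029, 30–39=8783, 40–49=7630, 50+=8430
Period 3:
Births: 8783 × 0.204 = 1792 ; 7630 × 0.41 = 3128 → total 4920
10–19: 3808 × 0.967 = 3682
20–29: 2968 × 0.963 = 2858
30–39: 5029 × 0.955 = 4803
40–49: 8783 × 0.929 = 8159
50+: 7630 × 0.933 + 8430 × 0.607 = 7119 + 5117 = 12236
Net migration: 50+ + 260 → 12496
Population now: 0–9=4920, 10–19=3682, 20–29=2858, 30–39=4803, 40–49=8159, 50+=12496
Scenario A total after 3 periods: 36918
Scenario B projection —
Period 1:
Births: 5600 × 0.304 = 1702 ; 4700 × 0.41 = 1927 → total 3629
10–19: 5400 × 0.967 = 5222
20–29: 9550 × 0.963 = 9197
30–39: 8600 × 0.955 = 8213
40–49: 5600 × 0.929 = 5202
50+: 4700 × 0.933 + 1350 × 0.607 = 4385 + 819 = 5204
Net migration: 50+ + 260 → 5464
Population now: 0–9=3629, 10–19=5222, 20–29=9197, 30–39=8213, 40–49=5202, 50+=5464
Period 2:
Births: 8213 × 0.304 = 2497 ; 5202 × 0.41 = 2133 → total 4630
10–19: 3629 × 0.967 = 3509
20–29: 5222 × 0.963 = 5029
30–39: 9197 × 0.955 = 8783
40–49: 8213 × 0.929 = 7630
50+: 5202 × 0.933 + 5464 × 0.607 = 4853 + 3317 = 8170
Net migration: 50+ + 260 → 8430
Population now: 0–9=4630, 10–19=3509, 20–29=5029, 30–39=8783, 40–49=7630, 50+=8430
Period 3:
Births: 8783 × 0.304 = 2670 ; 7630 × 0.41 = 3128 → total 5798
10–19: 4630 × 0.967 = 4477
20–29: 3509 × 0.963 = 3379
30–39: 5029 × 0.955 = 4803
40–49: 8783 × 0.929 = 8159
50+: 7630 × 0.933 + 8430 × 0.607 = 7119 + 5117 = 12236
Net migration: 50+ + 260 → 12496
Population now: 0–9=5798, 10–19=4477, 20–29=3379, 30–39=4803, 40–49=8159, 50+=12496
Scenario B total after 3 periods: 39112
Difference B − A = 39112 − 36918 = 2194

2194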